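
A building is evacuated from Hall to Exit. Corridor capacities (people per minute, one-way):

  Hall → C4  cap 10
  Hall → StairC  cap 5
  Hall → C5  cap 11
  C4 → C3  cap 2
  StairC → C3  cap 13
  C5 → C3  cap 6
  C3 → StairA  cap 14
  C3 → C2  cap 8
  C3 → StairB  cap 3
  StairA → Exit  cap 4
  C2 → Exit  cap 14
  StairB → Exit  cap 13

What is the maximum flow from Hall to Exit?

Augment Hall→C4→C3→StairA→Exit: bottleneck 2, flow now 2.
Augment Hall→StairC→C3→StairA→Exit: bottleneck 2, flow now 4.
Augment Hall→StairC→C3→C2→Exit: bottleneck 3, flow now 7.
Augment Hall→C5→C3→C2→Exit: bottleneck 5, flow now 12.
Augment Hall→C5→C3→StairB→Exit: bottleneck 1, flow now 13.
No augmenting path remains; maximum flow = 13.
In the residual graph, reachable from Hall: {Hall, C4, C5}.
Min-cut edges: Hall→StairC (5), C4→C3 (2), C5→C3 (6); capacity 5 + 2 + 6 = 13.
This cut is saturated, so no flow can exceed 13.

13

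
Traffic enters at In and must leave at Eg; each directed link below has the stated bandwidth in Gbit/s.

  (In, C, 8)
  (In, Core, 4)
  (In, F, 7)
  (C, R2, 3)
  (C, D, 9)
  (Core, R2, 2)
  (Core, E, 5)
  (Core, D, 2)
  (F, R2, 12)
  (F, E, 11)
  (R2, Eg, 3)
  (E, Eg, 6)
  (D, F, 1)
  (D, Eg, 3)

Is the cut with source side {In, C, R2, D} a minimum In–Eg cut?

Given cut capacity: 4 + 7 + 3 + 1 + 3 = 18.
Augment In→C→R2→Eg: bottleneck 3, flow now 3.
Augment In→C→D→Eg: bottleneck 3, flow now 6.
Augment In→Core→E→Eg: bottleneck 4, flow now 10.
Augment In→F→E→Eg: bottleneck 2, flow now 12.
No augmenting path remains; maximum flow = 12.
In the residual graph, reachable from In: {In, C, Core, F, R2, E, D}.
Min-cut edges: R2→Eg (3), E→Eg (6), D→Eg (3); capacity 3 + 6 + 3 = 12.
Cut capacity 18 exceeds the max flow 12, so it is not minimum.

No — its capacity is 18, but the minimum cut has capacity 12.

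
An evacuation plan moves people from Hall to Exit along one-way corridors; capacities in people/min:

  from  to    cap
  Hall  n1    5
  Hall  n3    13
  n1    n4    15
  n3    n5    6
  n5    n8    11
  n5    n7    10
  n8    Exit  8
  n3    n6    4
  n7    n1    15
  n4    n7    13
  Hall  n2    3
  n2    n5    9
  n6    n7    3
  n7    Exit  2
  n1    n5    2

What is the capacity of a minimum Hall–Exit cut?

Augment Hall→n1→n4→n7→Exit: bottleneck 2, flow now 2.
Augment Hall→n1→n5→n8→Exit: bottleneck 2, flow now 4.
Augment Hall→n2→n5→n8→Exit: bottleneck 3, flow now 7.
Augment Hall→n3→n5→n8→Exit: bottleneck 3, flow now 10.
No augmenting path remains; maximum flow = 10.
By max-flow min-cut, the minimum cut capacity equals the max flow.
In the residual graph, reachable from Hall: {Hall, n1, n2, n3, n4, n5, n6, n7, n8}.
Min-cut edges: n7→Exit (2), n8→Exit (8); capacity 2 + 8 = 10.

10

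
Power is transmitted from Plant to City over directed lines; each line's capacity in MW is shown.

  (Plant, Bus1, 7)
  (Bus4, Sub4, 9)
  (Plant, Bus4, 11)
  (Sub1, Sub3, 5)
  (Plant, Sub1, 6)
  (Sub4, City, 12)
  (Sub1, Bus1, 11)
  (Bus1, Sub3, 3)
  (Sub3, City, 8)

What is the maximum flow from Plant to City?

17

Augment Plant→Bus1→Sub3→City: bottleneck 3, flow now 3.
Augment Plant→Sub1→Sub3→City: bottleneck 5, flow now 8.
Augment Plant→Bus4→Sub4→City: bottleneck 9, flow now 17.
No augmenting path remains; maximum flow = 17.
In the residual graph, reachable from Plant: {Plant, Bus1, Sub1, Bus4}.
Min-cut edges: Bus1→Sub3 (3), Sub1→Sub3 (5), Bus4→Sub4 (9); capacity 3 + 5 + 9 = 17.
This cut is saturated, so no flow can exceed 17.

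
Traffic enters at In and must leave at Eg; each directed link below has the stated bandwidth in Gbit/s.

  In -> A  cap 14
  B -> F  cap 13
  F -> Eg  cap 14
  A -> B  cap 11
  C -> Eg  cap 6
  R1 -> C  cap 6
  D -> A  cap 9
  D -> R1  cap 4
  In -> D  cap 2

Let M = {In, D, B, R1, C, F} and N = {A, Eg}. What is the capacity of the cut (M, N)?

43

Edges leaving {In, D, B, R1, C, F}: In→A (14), D→A (9), C→Eg (6), F→Eg (14).
Cut capacity = 14 + 9 + 6 + 14 = 43.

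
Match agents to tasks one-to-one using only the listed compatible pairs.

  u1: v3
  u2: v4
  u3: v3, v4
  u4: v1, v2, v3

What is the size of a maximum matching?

Unit-capacity flow: source→left, listed edges, right→sink; max matching = max flow.
Augmenting path u1→v3 (+1); matched 1.
Augmenting path u2→v4 (+1); matched 2.
Augmenting path u4→v1 (+1); matched 3.
No augmenting path remains; maximum matching = 3.
König certificate: {u4, v3, v4} is a vertex cover of size 3 (every listed pair touches it), so no matching can be larger.

3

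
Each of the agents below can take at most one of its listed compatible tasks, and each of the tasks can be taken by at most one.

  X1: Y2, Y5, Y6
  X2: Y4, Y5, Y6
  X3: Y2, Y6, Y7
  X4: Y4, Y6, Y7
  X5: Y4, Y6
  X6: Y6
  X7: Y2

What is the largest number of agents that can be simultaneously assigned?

5

Unit-capacity flow: source→left, listed edges, right→sink; max matching = max flow.
Augmenting path X1→Y2 (+1); matched 1.
Augmenting path X2→Y4 (+1); matched 2.
Augmenting path X3→Y6 (+1); matched 3.
Augmenting path X4→Y7 (+1); matched 4.
Augmenting path X5→Y4→X2→Y5 (+1); matched 5.
No augmenting path remains; maximum matching = 5.
König certificate: {Y2, Y4, Y5, Y6, Y7} is a vertex cover of size 5 (every listed pair touches it), so no matching can be larger.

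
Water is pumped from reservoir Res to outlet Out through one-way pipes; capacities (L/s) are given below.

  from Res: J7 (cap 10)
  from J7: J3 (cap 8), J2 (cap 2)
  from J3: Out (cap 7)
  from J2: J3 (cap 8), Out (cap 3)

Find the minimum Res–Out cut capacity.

9

Augment Res→J7→J3→Out: bottleneck 7, flow now 7.
Augment Res→J7→J2→Out: bottleneck 2, flow now 9.
No augmenting path remains; maximum flow = 9.
By max-flow min-cut, the minimum cut capacity equals the max flow.
In the residual graph, reachable from Res: {Res, J7, J3}.
Min-cut edges: J7→J2 (2), J3→Out (7); capacity 2 + 7 = 9.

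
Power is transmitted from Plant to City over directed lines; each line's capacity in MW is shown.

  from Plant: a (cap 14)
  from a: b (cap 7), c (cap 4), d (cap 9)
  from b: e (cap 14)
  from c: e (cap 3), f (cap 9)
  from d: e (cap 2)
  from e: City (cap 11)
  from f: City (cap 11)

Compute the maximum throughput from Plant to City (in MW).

13

Augment Plant→a→b→e→City: bottleneck 7, flow now 7.
Augment Plant→a→c→e→City: bottleneck 3, flow now 10.
Augment Plant→a→c→f→City: bottleneck 1, flow now 11.
Augment Plant→a→d→e→City: bottleneck 1, flow now 12.
Augment Plant→a→d→e→c→f→City: bottleneck 1, flow now 13. (uses reverse residual edge)
No augmenting path remains; maximum flow = 13.
In the residual graph, reachable from Plant: {Plant, a, d}.
Min-cut edges: a→b (7), a→c (4), d→e (2); capacity 7 + 4 + 2 = 13.
This cut is saturated, so no flow can exceed 13.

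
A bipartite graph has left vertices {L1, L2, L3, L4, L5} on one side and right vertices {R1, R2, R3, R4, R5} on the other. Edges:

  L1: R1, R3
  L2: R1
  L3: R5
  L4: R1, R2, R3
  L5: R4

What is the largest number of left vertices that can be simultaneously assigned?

Unit-capacity flow: source→left, listed edges, right→sink; max matching = max flow.
Augmenting path L1→R1 (+1); matched 1.
Augmenting path L3→R5 (+1); matched 2.
Augmenting path L4→R2 (+1); matched 3.
Augmenting path L5→R4 (+1); matched 4.
Augmenting path L2→R1→L1→R3 (+1); matched 5.
No augmenting path remains; maximum matching = 5.
König certificate: {L1, L2, L3, L4, L5} is a vertex cover of size 5 (every listed pair touches it), so no matching can be larger.

5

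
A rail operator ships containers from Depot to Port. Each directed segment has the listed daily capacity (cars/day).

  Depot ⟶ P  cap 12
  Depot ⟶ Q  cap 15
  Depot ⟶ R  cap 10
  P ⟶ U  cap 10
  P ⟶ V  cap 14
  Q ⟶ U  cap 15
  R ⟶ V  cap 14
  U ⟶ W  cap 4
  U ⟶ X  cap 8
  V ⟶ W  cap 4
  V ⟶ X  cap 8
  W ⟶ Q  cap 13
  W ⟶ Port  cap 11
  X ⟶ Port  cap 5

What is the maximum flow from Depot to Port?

Augment Depot→P→U→W→Port: bottleneck 4, flow now 4.
Augment Depot→P→U→X→Port: bottleneck 5, flow now 9.
Augment Depot→P→V→W→Port: bottleneck 3, flow now 12.
Augment Depot→R→V→W→Port: bottleneck 1, flow now 13.
No augmenting path remains; maximum flow = 13.
In the residual graph, reachable from Depot: {Depot, P, Q, R, U, V, X}.
Min-cut edges: U→W (4), V→W (4), X→Port (5); capacity 4 + 4 + 5 = 13.
This cut is saturated, so no flow can exceed 13.

13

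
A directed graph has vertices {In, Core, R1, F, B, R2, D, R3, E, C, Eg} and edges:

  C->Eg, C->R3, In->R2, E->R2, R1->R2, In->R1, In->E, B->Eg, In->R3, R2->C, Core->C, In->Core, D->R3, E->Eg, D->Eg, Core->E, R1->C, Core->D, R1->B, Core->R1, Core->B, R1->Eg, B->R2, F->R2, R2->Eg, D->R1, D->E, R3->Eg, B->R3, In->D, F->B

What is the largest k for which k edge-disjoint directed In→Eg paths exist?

Assign every edge capacity 1; by Menger, the answer equals the max flow.
Path In→R1→Eg (+1); total 1.
Path In→R2→Eg (+1); total 2.
Path In→D→Eg (+1); total 3.
Path In→R3→Eg (+1); total 4.
Path In→E→Eg (+1); total 5.
Path In→Core→B→Eg (+1); total 6.
No residual In→Eg path; max flow = 6.
Certifying cut of size 6: {In→Core, In→D, In→E, In→R1, In→R2, In→R3}.

6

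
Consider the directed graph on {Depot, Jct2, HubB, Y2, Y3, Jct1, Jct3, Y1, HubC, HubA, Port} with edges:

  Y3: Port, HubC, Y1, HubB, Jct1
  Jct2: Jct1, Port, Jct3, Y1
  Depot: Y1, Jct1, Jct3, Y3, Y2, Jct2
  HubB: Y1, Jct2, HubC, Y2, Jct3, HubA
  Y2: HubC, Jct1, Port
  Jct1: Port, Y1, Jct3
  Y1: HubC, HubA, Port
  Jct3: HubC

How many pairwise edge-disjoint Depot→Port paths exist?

5

Assign every edge capacity 1; by Menger, the answer equals the max flow.
Path Depot→Jct2→Port (+1); total 1.
Path Depot→Y2→Port (+1); total 2.
Path Depot→Y3→Port (+1); total 3.
Path Depot→Jct1→Port (+1); total 4.
Path Depot→Y1→Port (+1); total 5.
No residual Depot→Port path; max flow = 5.
Certifying cut of size 5: {Depot→Jct1, Depot→Jct2, Depot→Y1, Depot→Y2, Depot→Y3}.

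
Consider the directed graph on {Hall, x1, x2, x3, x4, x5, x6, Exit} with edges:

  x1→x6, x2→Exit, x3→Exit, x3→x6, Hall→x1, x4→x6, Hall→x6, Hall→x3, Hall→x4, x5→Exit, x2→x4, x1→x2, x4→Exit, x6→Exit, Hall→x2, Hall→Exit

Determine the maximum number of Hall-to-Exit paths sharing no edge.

Assign every edge capacity 1; by Menger, the answer equals the max flow.
Path Hall→Exit (+1); total 1.
Path Hall→x2→Exit (+1); total 2.
Path Hall→x3→Exit (+1); total 3.
Path Hall→x4→Exit (+1); total 4.
Path Hall→x6→Exit (+1); total 5.
No residual Hall→Exit path; max flow = 5.
Certifying cut of size 5: {Hall→Exit, Hall→x3, x2→Exit, x4→Exit, x6→Exit}.

5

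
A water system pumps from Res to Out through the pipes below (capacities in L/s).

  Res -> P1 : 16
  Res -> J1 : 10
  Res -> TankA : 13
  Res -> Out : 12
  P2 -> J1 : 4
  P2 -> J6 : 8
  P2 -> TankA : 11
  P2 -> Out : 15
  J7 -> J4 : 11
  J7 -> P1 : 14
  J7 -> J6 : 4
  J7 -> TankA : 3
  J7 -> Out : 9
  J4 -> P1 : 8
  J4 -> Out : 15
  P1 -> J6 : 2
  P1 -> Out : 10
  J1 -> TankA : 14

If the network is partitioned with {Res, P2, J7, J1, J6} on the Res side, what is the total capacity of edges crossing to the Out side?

118

Edges leaving {Res, P2, J7, J1, J6}: Res→P1 (16), Res→TankA (13), Res→Out (12), P2→TankA (11), P2→Out (15), J7→J4 (11), J7→P1 (14), J7→TankA (3), J7→Out (9), J1→TankA (14).
Cut capacity = 16 + 13 + 12 + 11 + 15 + 11 + 14 + 3 + 9 + 14 = 118.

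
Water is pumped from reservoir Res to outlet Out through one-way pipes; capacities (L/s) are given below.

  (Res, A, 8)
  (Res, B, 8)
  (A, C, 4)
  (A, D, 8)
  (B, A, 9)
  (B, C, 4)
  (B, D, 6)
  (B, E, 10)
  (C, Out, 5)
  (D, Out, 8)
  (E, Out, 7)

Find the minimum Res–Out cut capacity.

Augment Res→A→C→Out: bottleneck 4, flow now 4.
Augment Res→A→D→Out: bottleneck 4, flow now 8.
Augment Res→B→C→Out: bottleneck 1, flow now 9.
Augment Res→B→D→Out: bottleneck 4, flow now 13.
Augment Res→B→E→Out: bottleneck 3, flow now 16.
No augmenting path remains; maximum flow = 16.
By max-flow min-cut, the minimum cut capacity equals the max flow.
In the residual graph, reachable from Res: {Res}.
Min-cut edges: Res→A (8), Res→B (8); capacity 8 + 8 = 16.

16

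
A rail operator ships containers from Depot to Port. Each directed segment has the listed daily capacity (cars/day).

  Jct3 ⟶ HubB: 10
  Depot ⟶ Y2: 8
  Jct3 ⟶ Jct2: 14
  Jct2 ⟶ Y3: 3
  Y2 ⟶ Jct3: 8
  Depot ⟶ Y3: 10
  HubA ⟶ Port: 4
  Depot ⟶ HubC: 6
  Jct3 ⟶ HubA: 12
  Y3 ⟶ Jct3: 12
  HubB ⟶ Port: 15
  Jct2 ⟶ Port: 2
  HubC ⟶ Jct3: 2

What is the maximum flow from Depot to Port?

Augment Depot→Y2→Jct3→Jct2→Port: bottleneck 2, flow now 2.
Augment Depot→Y2→Jct3→HubA→Port: bottleneck 4, flow now 6.
Augment Depot→Y2→Jct3→HubB→Port: bottleneck 2, flow now 8.
Augment Depot→HubC→Jct3→HubB→Port: bottleneck 2, flow now 10.
Augment Depot→Y3→Jct3→HubB→Port: bottleneck 6, flow now 16.
No augmenting path remains; maximum flow = 16.
In the residual graph, reachable from Depot: {Depot, Y2, HubC, Y3, Jct3, Jct2, HubA}.
Min-cut edges: Jct3→HubB (10), Jct2→Port (2), HubA→Port (4); capacity 10 + 2 + 4 = 16.
This cut is saturated, so no flow can exceed 16.

16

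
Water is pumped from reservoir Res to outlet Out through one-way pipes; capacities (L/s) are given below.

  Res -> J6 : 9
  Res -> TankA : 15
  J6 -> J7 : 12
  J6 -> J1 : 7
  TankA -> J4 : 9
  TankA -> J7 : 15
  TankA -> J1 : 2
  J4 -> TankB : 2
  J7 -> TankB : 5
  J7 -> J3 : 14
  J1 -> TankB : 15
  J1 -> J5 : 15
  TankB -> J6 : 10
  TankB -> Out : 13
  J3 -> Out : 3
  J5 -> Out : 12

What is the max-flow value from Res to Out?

19

Augment Res→J6→J7→TankB→Out: bottleneck 5, flow now 5.
Augment Res→J6→J7→J3→Out: bottleneck 3, flow now 8.
Augment Res→J6→J1→TankB→Out: bottleneck 1, flow now 9.
Augment Res→TankA→J4→TankB→Out: bottleneck 2, flow now 11.
Augment Res→TankA→J1→TankB→Out: bottleneck 2, flow now 13.
Augment Res→TankA→J7→J6→J1→TankB→Out: bottleneck 3, flow now 16. (uses reverse residual edge)
Augment Res→TankA→J7→J6→J1→J5→Out: bottleneck 3, flow now 19. (uses reverse residual edge)
No augmenting path remains; maximum flow = 19.
In the residual graph, reachable from Res: {Res, J6, TankA, J4, J7, J3}.
Min-cut edges: J6→J1 (7), TankA→J1 (2), J4→TankB (2), J7→TankB (5), J3→Out (3); capacity 7 + 2 + 2 + 5 + 3 = 19.
This cut is saturated, so no flow can exceed 19.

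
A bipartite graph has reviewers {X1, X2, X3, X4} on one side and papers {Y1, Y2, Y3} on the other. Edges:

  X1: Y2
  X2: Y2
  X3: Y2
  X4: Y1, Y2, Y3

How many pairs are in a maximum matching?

2

Unit-capacity flow: source→left, listed edges, right→sink; max matching = max flow.
Augmenting path X1→Y2 (+1); matched 1.
Augmenting path X4→Y1 (+1); matched 2.
No augmenting path remains; maximum matching = 2.
König certificate: {X4, Y2} is a vertex cover of size 2 (every listed pair touches it), so no matching can be larger.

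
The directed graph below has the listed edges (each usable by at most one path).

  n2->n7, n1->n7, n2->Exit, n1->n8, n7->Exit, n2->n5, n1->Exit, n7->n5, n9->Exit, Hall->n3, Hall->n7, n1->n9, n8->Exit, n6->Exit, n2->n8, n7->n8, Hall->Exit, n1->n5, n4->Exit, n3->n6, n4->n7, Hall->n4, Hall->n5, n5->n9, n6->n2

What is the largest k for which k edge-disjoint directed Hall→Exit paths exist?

Assign every edge capacity 1; by Menger, the answer equals the max flow.
Path Hall→Exit (+1); total 1.
Path Hall→n4→Exit (+1); total 2.
Path Hall→n7→Exit (+1); total 3.
Path Hall→n3→n6→Exit (+1); total 4.
Path Hall→n5→n9→Exit (+1); total 5.
No residual Hall→Exit path; max flow = 5.
Certifying cut of size 5: {Hall→Exit, Hall→n3, Hall→n4, Hall→n5, Hall→n7}.

5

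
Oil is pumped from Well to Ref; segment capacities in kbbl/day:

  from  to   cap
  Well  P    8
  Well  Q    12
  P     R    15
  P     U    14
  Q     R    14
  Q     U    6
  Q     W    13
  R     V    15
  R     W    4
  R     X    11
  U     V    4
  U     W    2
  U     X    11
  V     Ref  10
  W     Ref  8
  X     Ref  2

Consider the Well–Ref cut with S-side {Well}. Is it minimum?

Yes — it is a minimum cut (capacity 20).

Given cut capacity: 8 + 12 = 20.
Augment Well→Q→W→Ref: bottleneck 8, flow now 8.
Augment Well→P→R→V→Ref: bottleneck 8, flow now 16.
Augment Well→Q→R→V→Ref: bottleneck 2, flow now 18.
Augment Well→Q→R→X→Ref: bottleneck 2, flow now 20.
No augmenting path remains; maximum flow = 20.
Cut capacity 20 equals the max flow, so it is a minimum cut.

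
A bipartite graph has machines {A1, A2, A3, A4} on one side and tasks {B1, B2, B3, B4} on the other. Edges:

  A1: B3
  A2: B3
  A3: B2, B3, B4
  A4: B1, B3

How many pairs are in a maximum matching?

Unit-capacity flow: source→left, listed edges, right→sink; max matching = max flow.
Augmenting path A1→B3 (+1); matched 1.
Augmenting path A3→B2 (+1); matched 2.
Augmenting path A4→B1 (+1); matched 3.
No augmenting path remains; maximum matching = 3.
König certificate: {A3, A4, B3} is a vertex cover of size 3 (every listed pair touches it), so no matching can be larger.

3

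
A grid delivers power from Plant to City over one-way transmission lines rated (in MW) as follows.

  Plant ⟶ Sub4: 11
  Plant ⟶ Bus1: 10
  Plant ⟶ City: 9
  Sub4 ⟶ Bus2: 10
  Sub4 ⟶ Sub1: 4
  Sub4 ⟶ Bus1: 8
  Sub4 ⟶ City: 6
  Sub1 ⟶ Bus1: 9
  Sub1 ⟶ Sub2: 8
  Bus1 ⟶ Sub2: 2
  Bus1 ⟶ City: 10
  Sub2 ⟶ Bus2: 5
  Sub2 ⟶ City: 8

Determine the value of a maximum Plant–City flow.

Augment Plant→City: bottleneck 9, flow now 9.
Augment Plant→Sub4→City: bottleneck 6, flow now 15.
Augment Plant→Bus1→City: bottleneck 10, flow now 25.
Augment Plant→Sub4→Sub1→Sub2→City: bottleneck 4, flow now 29.
Augment Plant→Sub4→Bus1→Sub2→City: bottleneck 1, flow now 30.
No augmenting path remains; maximum flow = 30.
In the residual graph, reachable from Plant: {Plant}.
Min-cut edges: Plant→Sub4 (11), Plant→Bus1 (10), Plant→City (9); capacity 11 + 10 + 9 = 30.
This cut is saturated, so no flow can exceed 30.

30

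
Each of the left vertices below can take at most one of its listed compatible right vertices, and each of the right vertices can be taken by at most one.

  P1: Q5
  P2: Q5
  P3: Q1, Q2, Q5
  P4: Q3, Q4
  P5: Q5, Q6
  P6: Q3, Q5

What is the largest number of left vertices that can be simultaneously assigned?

5

Unit-capacity flow: source→left, listed edges, right→sink; max matching = max flow.
Augmenting path P1→Q5 (+1); matched 1.
Augmenting path P3→Q1 (+1); matched 2.
Augmenting path P4→Q3 (+1); matched 3.
Augmenting path P5→Q6 (+1); matched 4.
Augmenting path P6→Q3→P4→Q4 (+1); matched 5.
No augmenting path remains; maximum matching = 5.
König certificate: {P3, P4, P5, P6, Q5} is a vertex cover of size 5 (every listed pair touches it), so no matching can be larger.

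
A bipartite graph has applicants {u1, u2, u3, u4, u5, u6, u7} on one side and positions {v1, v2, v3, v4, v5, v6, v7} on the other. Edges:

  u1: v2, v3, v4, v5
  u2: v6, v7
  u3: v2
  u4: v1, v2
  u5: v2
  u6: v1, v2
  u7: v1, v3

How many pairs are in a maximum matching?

Unit-capacity flow: source→left, listed edges, right→sink; max matching = max flow.
Augmenting path u1→v2 (+1); matched 1.
Augmenting path u2→v6 (+1); matched 2.
Augmenting path u4→v1 (+1); matched 3.
Augmenting path u7→v3 (+1); matched 4.
Augmenting path u3→v2→u1→v4 (+1); matched 5.
No augmenting path remains; maximum matching = 5.
König certificate: {u1, u2, u7, v1, v2} is a vertex cover of size 5 (every listed pair touches it), so no matching can be larger.

5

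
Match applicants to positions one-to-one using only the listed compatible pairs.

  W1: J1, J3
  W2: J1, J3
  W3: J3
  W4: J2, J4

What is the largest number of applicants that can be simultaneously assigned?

3

Unit-capacity flow: source→left, listed edges, right→sink; max matching = max flow.
Augmenting path W1→J1 (+1); matched 1.
Augmenting path W2→J3 (+1); matched 2.
Augmenting path W4→J2 (+1); matched 3.
No augmenting path remains; maximum matching = 3.
König certificate: {W4, J1, J3} is a vertex cover of size 3 (every listed pair touches it), so no matching can be larger.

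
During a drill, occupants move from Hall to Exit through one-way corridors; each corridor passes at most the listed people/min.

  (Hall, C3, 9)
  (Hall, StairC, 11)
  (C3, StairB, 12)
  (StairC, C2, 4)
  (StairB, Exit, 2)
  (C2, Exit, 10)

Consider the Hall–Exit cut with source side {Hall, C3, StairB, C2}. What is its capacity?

Edges leaving {Hall, C3, StairB, C2}: Hall→StairC (11), StairB→Exit (2), C2→Exit (10).
Cut capacity = 11 + 2 + 10 = 23.

23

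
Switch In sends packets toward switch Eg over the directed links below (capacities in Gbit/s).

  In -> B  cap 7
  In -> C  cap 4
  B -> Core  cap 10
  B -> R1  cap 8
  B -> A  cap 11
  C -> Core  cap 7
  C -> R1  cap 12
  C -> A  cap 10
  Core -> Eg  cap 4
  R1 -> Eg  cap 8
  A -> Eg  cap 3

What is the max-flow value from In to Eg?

11

Augment In→B→Core→Eg: bottleneck 4, flow now 4.
Augment In→B→R1→Eg: bottleneck 3, flow now 7.
Augment In→C→R1→Eg: bottleneck 4, flow now 11.
No augmenting path remains; maximum flow = 11.
In the residual graph, reachable from In: {In}.
Min-cut edges: In→B (7), In→C (4); capacity 7 + 4 = 11.
This cut is saturated, so no flow can exceed 11.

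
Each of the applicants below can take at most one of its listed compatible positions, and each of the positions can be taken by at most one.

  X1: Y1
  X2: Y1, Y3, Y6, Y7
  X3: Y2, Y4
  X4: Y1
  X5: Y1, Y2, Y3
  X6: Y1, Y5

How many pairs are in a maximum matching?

5

Unit-capacity flow: source→left, listed edges, right→sink; max matching = max flow.
Augmenting path X1→Y1 (+1); matched 1.
Augmenting path X2→Y3 (+1); matched 2.
Augmenting path X3→Y2 (+1); matched 3.
Augmenting path X6→Y5 (+1); matched 4.
Augmenting path X5→Y2→X3→Y4 (+1); matched 5.
No augmenting path remains; maximum matching = 5.
König certificate: {X2, X3, X5, X6, Y1} is a vertex cover of size 5 (every listed pair touches it), so no matching can be larger.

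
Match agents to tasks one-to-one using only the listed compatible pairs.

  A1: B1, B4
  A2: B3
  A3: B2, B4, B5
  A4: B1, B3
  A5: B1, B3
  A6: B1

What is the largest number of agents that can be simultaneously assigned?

4

Unit-capacity flow: source→left, listed edges, right→sink; max matching = max flow.
Augmenting path A1→B1 (+1); matched 1.
Augmenting path A2→B3 (+1); matched 2.
Augmenting path A3→B2 (+1); matched 3.
Augmenting path A4→B1→A1→B4 (+1); matched 4.
No augmenting path remains; maximum matching = 4.
König certificate: {A1, A3, B1, B3} is a vertex cover of size 4 (every listed pair touches it), so no matching can be larger.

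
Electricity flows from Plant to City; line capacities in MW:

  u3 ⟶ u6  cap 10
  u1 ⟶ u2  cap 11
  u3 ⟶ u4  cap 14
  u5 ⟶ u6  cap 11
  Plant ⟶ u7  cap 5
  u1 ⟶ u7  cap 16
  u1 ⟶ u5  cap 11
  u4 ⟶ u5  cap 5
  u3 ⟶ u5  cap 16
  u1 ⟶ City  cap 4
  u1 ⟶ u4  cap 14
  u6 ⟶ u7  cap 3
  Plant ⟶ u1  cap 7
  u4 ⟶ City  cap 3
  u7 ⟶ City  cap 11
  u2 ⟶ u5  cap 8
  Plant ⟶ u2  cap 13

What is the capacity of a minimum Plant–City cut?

Augment Plant→u1→City: bottleneck 4, flow now 4.
Augment Plant→u7→City: bottleneck 5, flow now 9.
Augment Plant→u1→u4→City: bottleneck 3, flow now 12.
Augment Plant→u2→u5→u6→u7→City: bottleneck 3, flow now 15.
No augmenting path remains; maximum flow = 15.
By max-flow min-cut, the minimum cut capacity equals the max flow.
In the residual graph, reachable from Plant: {Plant, u2, u5, u6}.
Min-cut edges: Plant→u1 (7), Plant→u7 (5), u6→u7 (3); capacity 7 + 5 + 3 = 15.

15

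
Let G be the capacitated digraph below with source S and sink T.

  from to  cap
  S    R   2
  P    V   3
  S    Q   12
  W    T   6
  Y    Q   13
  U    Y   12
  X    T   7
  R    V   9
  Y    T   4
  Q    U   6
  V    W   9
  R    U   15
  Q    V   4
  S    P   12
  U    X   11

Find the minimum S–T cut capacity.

14

Augment S→P→V→W→T: bottleneck 3, flow now 3.
Augment S→Q→U→X→T: bottleneck 6, flow now 9.
Augment S→Q→V→W→T: bottleneck 3, flow now 12.
Augment S→R→U→X→T: bottleneck 1, flow now 13.
Augment S→R→U→Y→T: bottleneck 1, flow now 14.
No augmenting path remains; maximum flow = 14.
By max-flow min-cut, the minimum cut capacity equals the max flow.
In the residual graph, reachable from S: {S, P, Q, V, W}.
Min-cut edges: S→R (2), Q→U (6), W→T (6); capacity 2 + 6 + 6 = 14.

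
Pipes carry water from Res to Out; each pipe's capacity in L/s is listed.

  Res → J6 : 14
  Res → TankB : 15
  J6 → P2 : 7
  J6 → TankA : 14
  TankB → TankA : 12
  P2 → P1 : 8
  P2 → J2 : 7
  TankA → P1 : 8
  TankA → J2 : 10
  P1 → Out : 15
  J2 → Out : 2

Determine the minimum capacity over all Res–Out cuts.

Augment Res→J6→P2→P1→Out: bottleneck 7, flow now 7.
Augment Res→J6→TankA→P1→Out: bottleneck 7, flow now 14.
Augment Res→TankB→TankA→P1→Out: bottleneck 1, flow now 15.
Augment Res→TankB→TankA→J2→Out: bottleneck 2, flow now 17.
No augmenting path remains; maximum flow = 17.
By max-flow min-cut, the minimum cut capacity equals the max flow.
In the residual graph, reachable from Res: {Res, J6, TankB, TankA, J2}.
Min-cut edges: J6→P2 (7), TankA→P1 (8), J2→Out (2); capacity 7 + 8 + 2 = 17.

17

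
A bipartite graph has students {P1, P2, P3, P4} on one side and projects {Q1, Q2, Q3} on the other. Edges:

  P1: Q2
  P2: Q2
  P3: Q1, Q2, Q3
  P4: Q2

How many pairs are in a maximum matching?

Unit-capacity flow: source→left, listed edges, right→sink; max matching = max flow.
Augmenting path P1→Q2 (+1); matched 1.
Augmenting path P3→Q1 (+1); matched 2.
No augmenting path remains; maximum matching = 2.
König certificate: {P3, Q2} is a vertex cover of size 2 (every listed pair touches it), so no matching can be larger.

2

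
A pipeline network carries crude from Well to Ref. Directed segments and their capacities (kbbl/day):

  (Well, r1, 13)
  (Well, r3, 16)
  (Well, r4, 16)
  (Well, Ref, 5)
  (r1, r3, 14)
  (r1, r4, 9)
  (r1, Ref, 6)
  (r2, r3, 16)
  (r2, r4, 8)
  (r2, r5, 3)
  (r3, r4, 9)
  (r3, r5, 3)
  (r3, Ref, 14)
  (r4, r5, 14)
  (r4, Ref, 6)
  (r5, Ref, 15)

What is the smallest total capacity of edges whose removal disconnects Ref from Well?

46

Augment Well→Ref: bottleneck 5, flow now 5.
Augment Well→r1→Ref: bottleneck 6, flow now 11.
Augment Well→r3→Ref: bottleneck 14, flow now 25.
Augment Well→r4→Ref: bottleneck 6, flow now 31.
Augment Well→r3→r5→Ref: bottleneck 2, flow now 33.
Augment Well→r4→r5→Ref: bottleneck 10, flow now 43.
Augment Well→r1→r3→r5→Ref: bottleneck 1, flow now 44.
Augment Well→r1→r4→r5→Ref: bottleneck 2, flow now 46.
No augmenting path remains; maximum flow = 46.
By max-flow min-cut, the minimum cut capacity equals the max flow.
In the residual graph, reachable from Well: {Well, r1, r3, r4, r5}.
Min-cut edges: Well→Ref (5), r1→Ref (6), r3→Ref (14), r4→Ref (6), r5→Ref (15); capacity 5 + 6 + 14 + 6 + 15 = 46.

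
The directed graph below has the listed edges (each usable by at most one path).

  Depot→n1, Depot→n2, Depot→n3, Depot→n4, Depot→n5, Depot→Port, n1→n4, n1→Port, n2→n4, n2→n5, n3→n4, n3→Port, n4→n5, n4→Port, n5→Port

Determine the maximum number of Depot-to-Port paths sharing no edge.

5

Assign every edge capacity 1; by Menger, the answer equals the max flow.
Path Depot→Port (+1); total 1.
Path Depot→n1→Port (+1); total 2.
Path Depot→n3→Port (+1); total 3.
Path Depot→n4→Port (+1); total 4.
Path Depot→n5→Port (+1); total 5.
No residual Depot→Port path; max flow = 5.
Certifying cut of size 5: {Depot→Port, Depot→n1, Depot→n3, n4→Port, n5→Port}.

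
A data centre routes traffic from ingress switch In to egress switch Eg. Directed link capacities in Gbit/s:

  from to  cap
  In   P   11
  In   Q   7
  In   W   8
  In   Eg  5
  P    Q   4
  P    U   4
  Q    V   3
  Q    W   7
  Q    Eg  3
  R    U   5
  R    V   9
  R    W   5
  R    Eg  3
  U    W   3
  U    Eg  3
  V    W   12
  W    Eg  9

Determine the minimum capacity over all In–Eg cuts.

Augment In→Eg: bottleneck 5, flow now 5.
Augment In→Q→Eg: bottleneck 3, flow now 8.
Augment In→W→Eg: bottleneck 8, flow now 16.
Augment In→P→U→Eg: bottleneck 3, flow now 19.
Augment In→Q→W→Eg: bottleneck 1, flow now 20.
No augmenting path remains; maximum flow = 20.
By max-flow min-cut, the minimum cut capacity equals the max flow.
In the residual graph, reachable from In: {In, P, Q, U, V, W}.
Min-cut edges: In→Eg (5), Q→Eg (3), U→Eg (3), W→Eg (9); capacity 5 + 3 + 3 + 9 = 20.

20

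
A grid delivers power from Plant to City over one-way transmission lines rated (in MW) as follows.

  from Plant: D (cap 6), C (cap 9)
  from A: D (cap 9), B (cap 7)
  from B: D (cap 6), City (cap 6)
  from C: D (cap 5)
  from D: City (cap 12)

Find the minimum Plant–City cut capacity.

Augment Plant→D→City: bottleneck 6, flow now 6.
Augment Plant→C→D→City: bottleneck 5, flow now 11.
No augmenting path remains; maximum flow = 11.
By max-flow min-cut, the minimum cut capacity equals the max flow.
In the residual graph, reachable from Plant: {Plant, C}.
Min-cut edges: Plant→D (6), C→D (5); capacity 6 + 5 = 11.

11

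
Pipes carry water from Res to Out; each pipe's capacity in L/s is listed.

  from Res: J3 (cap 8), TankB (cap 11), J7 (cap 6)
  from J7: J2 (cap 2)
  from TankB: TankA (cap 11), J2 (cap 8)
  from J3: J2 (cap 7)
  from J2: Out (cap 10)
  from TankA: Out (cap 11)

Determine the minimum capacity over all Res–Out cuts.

20

Augment Res→J7→J2→Out: bottleneck 2, flow now 2.
Augment Res→TankB→J2→Out: bottleneck 8, flow now 10.
Augment Res→TankB→TankA→Out: bottleneck 3, flow now 13.
Augment Res→J3→J2→TankB→TankA→Out: bottleneck 7, flow now 20. (uses reverse residual edge)
No augmenting path remains; maximum flow = 20.
By max-flow min-cut, the minimum cut capacity equals the max flow.
In the residual graph, reachable from Res: {Res, J7, J3}.
Min-cut edges: Res→TankB (11), J7→J2 (2), J3→J2 (7); capacity 11 + 2 + 7 = 20.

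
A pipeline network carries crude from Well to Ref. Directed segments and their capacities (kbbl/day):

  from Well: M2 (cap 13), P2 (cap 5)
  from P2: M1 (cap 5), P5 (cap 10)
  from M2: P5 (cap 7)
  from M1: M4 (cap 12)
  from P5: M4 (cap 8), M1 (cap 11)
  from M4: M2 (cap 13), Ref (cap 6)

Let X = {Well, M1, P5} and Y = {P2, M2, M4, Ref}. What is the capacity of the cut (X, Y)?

Edges leaving {Well, M1, P5}: Well→P2 (5), Well→M2 (13), M1→M4 (12), P5→M4 (8).
Cut capacity = 5 + 13 + 12 + 8 = 38.

38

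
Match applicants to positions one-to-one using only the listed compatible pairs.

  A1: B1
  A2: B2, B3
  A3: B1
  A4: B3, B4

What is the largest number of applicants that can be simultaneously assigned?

3

Unit-capacity flow: source→left, listed edges, right→sink; max matching = max flow.
Augmenting path A1→B1 (+1); matched 1.
Augmenting path A2→B2 (+1); matched 2.
Augmenting path A4→B3 (+1); matched 3.
No augmenting path remains; maximum matching = 3.
König certificate: {A2, A4, B1} is a vertex cover of size 3 (every listed pair touches it), so no matching can be larger.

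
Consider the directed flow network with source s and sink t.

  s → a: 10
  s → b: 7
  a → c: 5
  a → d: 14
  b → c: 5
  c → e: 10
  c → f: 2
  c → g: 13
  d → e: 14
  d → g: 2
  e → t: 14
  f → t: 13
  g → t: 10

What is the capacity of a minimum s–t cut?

Augment s→a→c→e→t: bottleneck 5, flow now 5.
Augment s→a→d→e→t: bottleneck 5, flow now 10.
Augment s→b→c→e→t: bottleneck 4, flow now 14.
Augment s→b→c→f→t: bottleneck 1, flow now 15.
No augmenting path remains; maximum flow = 15.
By max-flow min-cut, the minimum cut capacity equals the max flow.
In the residual graph, reachable from s: {s, b}.
Min-cut edges: s→a (10), b→c (5); capacity 10 + 5 = 15.

15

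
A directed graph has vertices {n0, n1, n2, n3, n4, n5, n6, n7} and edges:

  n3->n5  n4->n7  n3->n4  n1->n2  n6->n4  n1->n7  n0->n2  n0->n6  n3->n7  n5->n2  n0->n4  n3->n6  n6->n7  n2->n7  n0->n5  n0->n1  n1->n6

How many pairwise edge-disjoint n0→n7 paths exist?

Assign every edge capacity 1; by Menger, the answer equals the max flow.
Path n0→n1→n7 (+1); total 1.
Path n0→n2→n7 (+1); total 2.
Path n0→n4→n7 (+1); total 3.
Path n0→n6→n7 (+1); total 4.
No residual n0→n7 path; max flow = 4.
Certifying cut of size 4: {n0→n1, n0→n4, n0→n6, n2→n7}.

4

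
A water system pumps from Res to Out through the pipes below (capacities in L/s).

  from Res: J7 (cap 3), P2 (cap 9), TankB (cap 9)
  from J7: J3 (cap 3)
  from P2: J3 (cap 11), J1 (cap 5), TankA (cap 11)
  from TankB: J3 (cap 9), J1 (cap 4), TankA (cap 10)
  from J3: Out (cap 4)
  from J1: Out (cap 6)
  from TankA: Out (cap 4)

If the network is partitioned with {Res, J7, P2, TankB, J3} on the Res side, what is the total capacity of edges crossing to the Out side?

Edges leaving {Res, J7, P2, TankB, J3}: P2→J1 (5), P2→TankA (11), TankB→J1 (4), TankB→TankA (10), J3→Out (4).
Cut capacity = 5 + 11 + 4 + 10 + 4 = 34.

34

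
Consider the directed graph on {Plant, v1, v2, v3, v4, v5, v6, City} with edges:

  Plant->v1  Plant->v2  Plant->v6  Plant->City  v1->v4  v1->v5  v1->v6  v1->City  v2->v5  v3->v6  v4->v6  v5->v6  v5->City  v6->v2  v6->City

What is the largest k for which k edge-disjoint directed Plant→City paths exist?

Assign every edge capacity 1; by Menger, the answer equals the max flow.
Path Plant→City (+1); total 1.
Path Plant→v1→City (+1); total 2.
Path Plant→v6→City (+1); total 3.
Path Plant→v2→v5→City (+1); total 4.
No residual Plant→City path; max flow = 4.
Certifying cut of size 4: {Plant→City, Plant→v1, Plant→v2, Plant→v6}.

4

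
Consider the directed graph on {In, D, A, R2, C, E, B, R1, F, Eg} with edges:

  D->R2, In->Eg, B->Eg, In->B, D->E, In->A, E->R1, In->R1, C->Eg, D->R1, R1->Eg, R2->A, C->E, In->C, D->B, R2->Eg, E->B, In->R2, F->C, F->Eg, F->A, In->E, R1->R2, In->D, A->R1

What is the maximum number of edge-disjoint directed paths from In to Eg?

5

Assign every edge capacity 1; by Menger, the answer equals the max flow.
Path In→Eg (+1); total 1.
Path In→R2→Eg (+1); total 2.
Path In→C→Eg (+1); total 3.
Path In→B→Eg (+1); total 4.
Path In→R1→Eg (+1); total 5.
No residual In→Eg path; max flow = 5.
Certifying cut of size 5: {B→Eg, In→C, In→Eg, R1→Eg, R2→Eg}.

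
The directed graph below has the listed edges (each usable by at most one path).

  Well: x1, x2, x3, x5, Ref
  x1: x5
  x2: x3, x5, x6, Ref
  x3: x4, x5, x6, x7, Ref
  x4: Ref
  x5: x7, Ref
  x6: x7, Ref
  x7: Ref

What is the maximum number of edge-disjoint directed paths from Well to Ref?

5

Assign every edge capacity 1; by Menger, the answer equals the max flow.
Path Well→Ref (+1); total 1.
Path Well→x2→Ref (+1); total 2.
Path Well→x3→Ref (+1); total 3.
Path Well→x5→Ref (+1); total 4.
Path Well→x1→x5→x7→Ref (+1); total 5.
No residual Well→Ref path; max flow = 5.
Certifying cut of size 5: {Well→Ref, Well→x1, Well→x2, Well→x3, Well→x5}.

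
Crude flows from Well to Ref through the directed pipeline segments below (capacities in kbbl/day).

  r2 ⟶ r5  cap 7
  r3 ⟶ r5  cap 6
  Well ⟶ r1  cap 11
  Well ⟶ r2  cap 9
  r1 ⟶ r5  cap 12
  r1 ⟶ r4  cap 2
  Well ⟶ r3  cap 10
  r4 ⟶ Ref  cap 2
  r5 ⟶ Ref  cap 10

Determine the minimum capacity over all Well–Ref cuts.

12

Augment Well→r1→r4→Ref: bottleneck 2, flow now 2.
Augment Well→r1→r5→Ref: bottleneck 9, flow now 11.
Augment Well→r2→r5→Ref: bottleneck 1, flow now 12.
No augmenting path remains; maximum flow = 12.
By max-flow min-cut, the minimum cut capacity equals the max flow.
In the residual graph, reachable from Well: {Well, r1, r2, r3, r5}.
Min-cut edges: r1→r4 (2), r5→Ref (10); capacity 2 + 10 = 12.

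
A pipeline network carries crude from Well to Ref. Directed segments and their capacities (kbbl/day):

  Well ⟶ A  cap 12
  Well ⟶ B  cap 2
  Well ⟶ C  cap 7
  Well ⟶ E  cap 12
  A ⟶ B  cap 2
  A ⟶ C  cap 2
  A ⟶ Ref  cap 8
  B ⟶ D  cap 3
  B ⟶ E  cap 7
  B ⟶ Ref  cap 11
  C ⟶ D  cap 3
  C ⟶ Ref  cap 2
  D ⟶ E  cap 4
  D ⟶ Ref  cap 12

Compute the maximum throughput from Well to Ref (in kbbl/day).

Augment Well→A→Ref: bottleneck 8, flow now 8.
Augment Well→B→Ref: bottleneck 2, flow now 10.
Augment Well→C→Ref: bottleneck 2, flow now 12.
Augment Well→A→B→Ref: bottleneck 2, flow now 14.
Augment Well→C→D→Ref: bottleneck 3, flow now 17.
No augmenting path remains; maximum flow = 17.
In the residual graph, reachable from Well: {Well, A, C, E}.
Min-cut edges: Well→B (2), A→B (2), A→Ref (8), C→D (3), C→Ref (2); capacity 2 + 2 + 8 + 3 + 2 = 17.
This cut is saturated, so no flow can exceed 17.

17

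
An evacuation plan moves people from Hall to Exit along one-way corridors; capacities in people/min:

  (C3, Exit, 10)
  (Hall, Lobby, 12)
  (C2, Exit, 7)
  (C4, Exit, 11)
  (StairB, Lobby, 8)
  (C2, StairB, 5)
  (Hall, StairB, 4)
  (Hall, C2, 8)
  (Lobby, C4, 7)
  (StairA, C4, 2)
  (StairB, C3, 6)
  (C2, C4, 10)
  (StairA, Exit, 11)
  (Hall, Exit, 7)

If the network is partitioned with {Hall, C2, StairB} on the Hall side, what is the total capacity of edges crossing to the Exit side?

50

Edges leaving {Hall, C2, StairB}: Hall→Lobby (12), Hall→Exit (7), C2→C4 (10), C2→Exit (7), StairB→C3 (6), StairB→Lobby (8).
Cut capacity = 12 + 7 + 10 + 7 + 6 + 8 = 50.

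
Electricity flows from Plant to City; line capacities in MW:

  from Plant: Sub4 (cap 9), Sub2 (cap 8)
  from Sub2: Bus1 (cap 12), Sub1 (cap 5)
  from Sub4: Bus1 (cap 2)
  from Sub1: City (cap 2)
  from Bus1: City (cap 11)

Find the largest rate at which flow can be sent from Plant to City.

10

Augment Plant→Sub2→Sub1→City: bottleneck 2, flow now 2.
Augment Plant→Sub2→Bus1→City: bottleneck 6, flow now 8.
Augment Plant→Sub4→Bus1→City: bottleneck 2, flow now 10.
No augmenting path remains; maximum flow = 10.
In the residual graph, reachable from Plant: {Plant, Sub4}.
Min-cut edges: Plant→Sub2 (8), Sub4→Bus1 (2); capacity 8 + 2 = 10.
This cut is saturated, so no flow can exceed 10.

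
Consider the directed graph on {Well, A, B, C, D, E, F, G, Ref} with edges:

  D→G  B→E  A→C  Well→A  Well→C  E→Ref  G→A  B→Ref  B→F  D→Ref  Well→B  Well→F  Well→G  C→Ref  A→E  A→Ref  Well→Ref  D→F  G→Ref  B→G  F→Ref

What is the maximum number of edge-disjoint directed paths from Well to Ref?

Assign every edge capacity 1; by Menger, the answer equals the max flow.
Path Well→Ref (+1); total 1.
Path Well→A→Ref (+1); total 2.
Path Well→B→Ref (+1); total 3.
Path Well→C→Ref (+1); total 4.
Path Well→F→Ref (+1); total 5.
Path Well→G→Ref (+1); total 6.
No residual Well→Ref path; max flow = 6.
Certifying cut of size 6: {Well→A, Well→B, Well→C, Well→F, Well→G, Well→Ref}.

6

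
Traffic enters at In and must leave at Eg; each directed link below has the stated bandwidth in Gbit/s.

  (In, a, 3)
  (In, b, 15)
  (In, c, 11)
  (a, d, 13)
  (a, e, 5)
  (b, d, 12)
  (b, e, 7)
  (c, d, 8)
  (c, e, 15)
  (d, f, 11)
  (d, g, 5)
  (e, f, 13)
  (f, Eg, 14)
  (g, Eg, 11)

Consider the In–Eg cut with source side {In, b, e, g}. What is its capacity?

Edges leaving {In, b, e, g}: In→a (3), In→c (11), b→d (12), e→f (13), g→Eg (11).
Cut capacity = 3 + 11 + 12 + 13 + 11 = 50.

50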